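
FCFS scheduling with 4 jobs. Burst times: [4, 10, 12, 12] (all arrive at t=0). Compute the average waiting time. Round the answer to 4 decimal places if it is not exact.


FCFS order (as given): [4, 10, 12, 12]
Waiting times:
  Job 1: wait = 0
  Job 2: wait = 4
  Job 3: wait = 14
  Job 4: wait = 26
Sum of waiting times = 44
Average waiting time = 44/4 = 11.0

11.0


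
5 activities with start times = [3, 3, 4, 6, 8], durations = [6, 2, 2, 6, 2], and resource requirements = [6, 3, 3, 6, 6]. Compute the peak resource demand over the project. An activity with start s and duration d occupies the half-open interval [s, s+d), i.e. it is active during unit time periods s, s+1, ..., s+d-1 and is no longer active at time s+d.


Each activity i is active on [start_i, start_i + duration_i).
Compute total resource usage per time slot:
  t=0: active resources = [], total = 0
  t=1: active resources = [], total = 0
  t=2: active resources = [], total = 0
  t=3: active resources = [6, 3], total = 9
  t=4: active resources = [6, 3, 3], total = 12
  t=5: active resources = [6, 3], total = 9
  t=6: active resources = [6, 6], total = 12
  t=7: active resources = [6, 6], total = 12
  t=8: active resources = [6, 6, 6], total = 18
  t=9: active resources = [6, 6], total = 12
  t=10: active resources = [6], total = 6
  t=11: active resources = [6], total = 6
Peak resource demand = 18

18


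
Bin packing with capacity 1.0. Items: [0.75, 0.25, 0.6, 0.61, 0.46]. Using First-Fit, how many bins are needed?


Place items sequentially using First-Fit:
  Item 0.75 -> new Bin 1
  Item 0.25 -> Bin 1 (now 1.0)
  Item 0.6 -> new Bin 2
  Item 0.61 -> new Bin 3
  Item 0.46 -> new Bin 4
Total bins used = 4

4


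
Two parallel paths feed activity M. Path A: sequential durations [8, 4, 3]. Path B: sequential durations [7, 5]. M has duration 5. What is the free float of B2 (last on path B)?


ES(B2) = sum of predecessors on chain B = 7
EF(B2) = ES + duration = 7 + 5 = 12
Successor of B2 is M. ES(M) = max(sum(A), sum(B)) = max(15, 12) = 15
Free float = ES(successor) - EF(current) = 15 - 12 = 3

3


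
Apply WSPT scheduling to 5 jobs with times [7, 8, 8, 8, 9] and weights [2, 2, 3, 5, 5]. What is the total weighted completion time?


Compute p/w ratios and sort ascending (WSPT): [(8, 5), (9, 5), (8, 3), (7, 2), (8, 2)]
Compute weighted completion times:
  Job (p=8,w=5): C=8, w*C=5*8=40
  Job (p=9,w=5): C=17, w*C=5*17=85
  Job (p=8,w=3): C=25, w*C=3*25=75
  Job (p=7,w=2): C=32, w*C=2*32=64
  Job (p=8,w=2): C=40, w*C=2*40=80
Total weighted completion time = 344

344


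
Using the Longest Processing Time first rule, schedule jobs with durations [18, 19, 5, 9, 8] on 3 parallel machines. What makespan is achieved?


Sort jobs in decreasing order (LPT): [19, 18, 9, 8, 5]
Assign each job to the least loaded machine:
  Machine 1: jobs [19], load = 19
  Machine 2: jobs [18], load = 18
  Machine 3: jobs [9, 8, 5], load = 22
Makespan = max load = 22

22


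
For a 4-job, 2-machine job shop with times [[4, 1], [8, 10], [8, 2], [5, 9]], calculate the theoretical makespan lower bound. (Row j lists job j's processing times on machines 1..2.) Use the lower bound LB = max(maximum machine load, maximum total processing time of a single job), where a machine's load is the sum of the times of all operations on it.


Machine loads:
  Machine 1: 4 + 8 + 8 + 5 = 25
  Machine 2: 1 + 10 + 2 + 9 = 22
Max machine load = 25
Job totals:
  Job 1: 5
  Job 2: 18
  Job 3: 10
  Job 4: 14
Max job total = 18
Lower bound = max(25, 18) = 25

25


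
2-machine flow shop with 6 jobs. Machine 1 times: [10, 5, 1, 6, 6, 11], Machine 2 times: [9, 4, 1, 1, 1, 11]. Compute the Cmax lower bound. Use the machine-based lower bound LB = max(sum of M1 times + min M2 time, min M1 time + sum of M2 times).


LB1 = sum(M1 times) + min(M2 times) = 39 + 1 = 40
LB2 = min(M1 times) + sum(M2 times) = 1 + 27 = 28
Lower bound = max(LB1, LB2) = max(40, 28) = 40

40


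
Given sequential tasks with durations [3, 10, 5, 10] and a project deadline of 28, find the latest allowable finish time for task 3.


LF(activity 3) = deadline - sum of successor durations
Successors: activities 4 through 4 with durations [10]
Sum of successor durations = 10
LF = 28 - 10 = 18

18


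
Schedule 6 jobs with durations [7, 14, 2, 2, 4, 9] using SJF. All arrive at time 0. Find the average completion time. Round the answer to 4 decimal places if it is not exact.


SJF order (ascending): [2, 2, 4, 7, 9, 14]
Completion times:
  Job 1: burst=2, C=2
  Job 2: burst=2, C=4
  Job 3: burst=4, C=8
  Job 4: burst=7, C=15
  Job 5: burst=9, C=24
  Job 6: burst=14, C=38
Average completion = 91/6 = 15.1667

15.1667


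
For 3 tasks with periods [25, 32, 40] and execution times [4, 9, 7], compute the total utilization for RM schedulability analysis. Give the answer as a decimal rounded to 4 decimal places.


Compute individual utilizations (exact fractions):
  Task 1: C/T = 4/25 (approx. 0.16)
  Task 2: C/T = 9/32 (approx. 0.2813)
  Task 3: C/T = 7/40 (approx. 0.175)
Total utilization U = 4/25 + 9/32 + 7/40 = 493/800
Rounded to 4 decimal places: U = 0.6163
RM (Liu & Layland) bound for 3 tasks = 0.779763; compare with U = 493/800 (approx. 0.616250)
U <= bound, so schedulable by RM sufficient condition.

0.6163


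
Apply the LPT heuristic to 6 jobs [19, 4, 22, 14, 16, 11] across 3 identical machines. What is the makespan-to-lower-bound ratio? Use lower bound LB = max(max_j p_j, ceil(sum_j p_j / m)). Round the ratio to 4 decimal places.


LPT order: [22, 19, 16, 14, 11, 4]
Machine loads after assignment: [26, 30, 30]
LPT makespan = 30
Lower bound = max(max_job, ceil(total/3)) = max(22, 29) = 29
Ratio = 30 / 29 = 1.0345

1.0345


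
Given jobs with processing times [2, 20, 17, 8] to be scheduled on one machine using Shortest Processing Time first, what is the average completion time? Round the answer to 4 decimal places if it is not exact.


Sort jobs by processing time (SPT order): [2, 8, 17, 20]
Compute completion times sequentially:
  Job 1: processing = 2, completes at 2
  Job 2: processing = 8, completes at 10
  Job 3: processing = 17, completes at 27
  Job 4: processing = 20, completes at 47
Sum of completion times = 86
Average completion time = 86/4 = 21.5

21.5


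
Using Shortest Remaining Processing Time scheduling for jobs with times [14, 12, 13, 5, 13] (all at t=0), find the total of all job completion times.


Since all jobs arrive at t=0, SRPT equals SPT ordering.
SPT order: [5, 12, 13, 13, 14]
Completion times:
  Job 1: p=5, C=5
  Job 2: p=12, C=17
  Job 3: p=13, C=30
  Job 4: p=13, C=43
  Job 5: p=14, C=57
Total completion time = 5 + 17 + 30 + 43 + 57 = 152

152


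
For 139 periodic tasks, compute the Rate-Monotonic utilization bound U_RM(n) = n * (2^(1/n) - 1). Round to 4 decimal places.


Compute 2^(1/139) = 1.0049991245
Subtract 1: 1.0049991245 - 1 = 0.0049991245
Multiply by n: 139 * 0.0049991245 = 0.6948783055
Round to 4 dp: 0.6949

0.6949


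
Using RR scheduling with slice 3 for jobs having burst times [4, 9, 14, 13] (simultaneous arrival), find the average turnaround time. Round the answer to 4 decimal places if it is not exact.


Time quantum = 3
Execution trace:
  J1 runs 3 units, time = 3
  J2 runs 3 units, time = 6
  J3 runs 3 units, time = 9
  J4 runs 3 units, time = 12
  J1 runs 1 units, time = 13
  J2 runs 3 units, time = 16
  J3 runs 3 units, time = 19
  J4 runs 3 units, time = 22
  J2 runs 3 units, time = 25
  J3 runs 3 units, time = 28
  J4 runs 3 units, time = 31
  J3 runs 3 units, time = 34
  J4 runs 3 units, time = 37
  J3 runs 2 units, time = 39
  J4 runs 1 units, time = 40
Finish times: [13, 25, 39, 40]
Average turnaround = 117/4 = 29.25

29.25


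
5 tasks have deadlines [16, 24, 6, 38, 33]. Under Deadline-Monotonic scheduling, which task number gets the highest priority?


Sort tasks by relative deadline (ascending):
  Task 3: deadline = 6
  Task 1: deadline = 16
  Task 2: deadline = 24
  Task 5: deadline = 33
  Task 4: deadline = 38
Priority order (highest first): [3, 1, 2, 5, 4]
Highest priority task = 3

3


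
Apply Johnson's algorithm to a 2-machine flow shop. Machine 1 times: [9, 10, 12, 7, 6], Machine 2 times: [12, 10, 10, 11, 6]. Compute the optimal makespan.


Apply Johnson's rule:
  Group 1 (a <= b): [(5, 6, 6), (4, 7, 11), (1, 9, 12), (2, 10, 10)]
  Group 2 (a > b): [(3, 12, 10)]
Optimal job order: [5, 4, 1, 2, 3]
Schedule:
  Job 5: M1 done at 6, M2 done at 12
  Job 4: M1 done at 13, M2 done at 24
  Job 1: M1 done at 22, M2 done at 36
  Job 2: M1 done at 32, M2 done at 46
  Job 3: M1 done at 44, M2 done at 56
Makespan = 56

56


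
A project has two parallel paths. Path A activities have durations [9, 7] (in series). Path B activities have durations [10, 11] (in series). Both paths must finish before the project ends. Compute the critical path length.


Path A total = 9 + 7 = 16
Path B total = 10 + 11 = 21
Critical path = longest path = max(16, 21) = 21

21


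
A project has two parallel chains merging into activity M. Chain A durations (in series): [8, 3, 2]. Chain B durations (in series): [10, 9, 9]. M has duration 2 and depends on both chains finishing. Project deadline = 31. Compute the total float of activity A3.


Forward pass: ES(A3) = sum of predecessors on chain A = 11
EF = ES + duration = 11 + 2 = 13
Backward pass: LF(M) = deadline = 31; LS(M) = 31 - 2 = 29
LF(A3) = LS(M) - sum(successors on chain A) = 29 - 0 = 29
LS = LF - duration = 29 - 2 = 27
Total float = LS - ES = 27 - 11 = 16

16


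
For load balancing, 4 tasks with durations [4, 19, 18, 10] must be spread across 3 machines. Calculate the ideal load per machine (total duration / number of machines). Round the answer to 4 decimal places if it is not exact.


Total processing time = 4 + 19 + 18 + 10 = 51
Number of machines = 3
Ideal balanced load = 51 / 3 = 17.0

17.0


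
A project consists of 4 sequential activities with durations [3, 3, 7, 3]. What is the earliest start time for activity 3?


Activity 3 starts after activities 1 through 2 complete.
Predecessor durations: [3, 3]
ES = 3 + 3 = 6

6


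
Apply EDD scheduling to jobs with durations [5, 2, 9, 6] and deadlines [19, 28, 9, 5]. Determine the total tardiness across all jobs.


Sort by due date (EDD order): [(6, 5), (9, 9), (5, 19), (2, 28)]
Compute completion times and tardiness:
  Job 1: p=6, d=5, C=6, tardiness=max(0,6-5)=1
  Job 2: p=9, d=9, C=15, tardiness=max(0,15-9)=6
  Job 3: p=5, d=19, C=20, tardiness=max(0,20-19)=1
  Job 4: p=2, d=28, C=22, tardiness=max(0,22-28)=0
Total tardiness = 8

8


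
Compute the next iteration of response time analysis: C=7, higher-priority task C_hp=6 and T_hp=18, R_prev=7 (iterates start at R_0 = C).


R_next = C + ceil(R_prev / T_hp) * C_hp
ceil(7 / 18) = ceil(0.3889) = 1
Interference = 1 * 6 = 6
R_next = 7 + 6 = 13

13


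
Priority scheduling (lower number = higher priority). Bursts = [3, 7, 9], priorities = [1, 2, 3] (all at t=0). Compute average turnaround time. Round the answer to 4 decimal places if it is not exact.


Sort by priority (ascending = highest first):
Order: [(1, 3), (2, 7), (3, 9)]
Completion times:
  Priority 1, burst=3, C=3
  Priority 2, burst=7, C=10
  Priority 3, burst=9, C=19
Average turnaround = 32/3 = 10.6667

10.6667


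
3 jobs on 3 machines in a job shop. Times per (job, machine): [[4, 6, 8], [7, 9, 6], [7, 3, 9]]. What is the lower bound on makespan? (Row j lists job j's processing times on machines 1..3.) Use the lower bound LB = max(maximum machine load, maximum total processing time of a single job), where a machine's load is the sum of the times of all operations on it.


Machine loads:
  Machine 1: 4 + 7 + 7 = 18
  Machine 2: 6 + 9 + 3 = 18
  Machine 3: 8 + 6 + 9 = 23
Max machine load = 23
Job totals:
  Job 1: 18
  Job 2: 22
  Job 3: 19
Max job total = 22
Lower bound = max(23, 22) = 23

23


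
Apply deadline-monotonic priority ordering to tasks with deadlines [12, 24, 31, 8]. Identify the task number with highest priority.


Sort tasks by relative deadline (ascending):
  Task 4: deadline = 8
  Task 1: deadline = 12
  Task 2: deadline = 24
  Task 3: deadline = 31
Priority order (highest first): [4, 1, 2, 3]
Highest priority task = 4

4


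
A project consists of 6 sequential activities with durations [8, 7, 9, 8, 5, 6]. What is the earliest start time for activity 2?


Activity 2 starts after activities 1 through 1 complete.
Predecessor durations: [8]
ES = 8 = 8

8


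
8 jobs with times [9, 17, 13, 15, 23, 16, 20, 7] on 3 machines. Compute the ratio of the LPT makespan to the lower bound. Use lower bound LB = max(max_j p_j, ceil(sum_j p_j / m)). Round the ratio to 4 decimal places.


LPT order: [23, 20, 17, 16, 15, 13, 9, 7]
Machine loads after assignment: [36, 42, 42]
LPT makespan = 42
Lower bound = max(max_job, ceil(total/3)) = max(23, 40) = 40
Ratio = 42 / 40 = 1.05

1.05


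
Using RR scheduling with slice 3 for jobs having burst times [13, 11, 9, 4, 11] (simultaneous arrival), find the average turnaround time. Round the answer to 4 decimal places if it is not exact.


Time quantum = 3
Execution trace:
  J1 runs 3 units, time = 3
  J2 runs 3 units, time = 6
  J3 runs 3 units, time = 9
  J4 runs 3 units, time = 12
  J5 runs 3 units, time = 15
  J1 runs 3 units, time = 18
  J2 runs 3 units, time = 21
  J3 runs 3 units, time = 24
  J4 runs 1 units, time = 25
  J5 runs 3 units, time = 28
  J1 runs 3 units, time = 31
  J2 runs 3 units, time = 34
  J3 runs 3 units, time = 37
  J5 runs 3 units, time = 40
  J1 runs 3 units, time = 43
  J2 runs 2 units, time = 45
  J5 runs 2 units, time = 47
  J1 runs 1 units, time = 48
Finish times: [48, 45, 37, 25, 47]
Average turnaround = 202/5 = 40.4

40.4


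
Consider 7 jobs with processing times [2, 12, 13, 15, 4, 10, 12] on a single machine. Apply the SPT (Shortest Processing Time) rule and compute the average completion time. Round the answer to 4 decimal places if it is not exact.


Sort jobs by processing time (SPT order): [2, 4, 10, 12, 12, 13, 15]
Compute completion times sequentially:
  Job 1: processing = 2, completes at 2
  Job 2: processing = 4, completes at 6
  Job 3: processing = 10, completes at 16
  Job 4: processing = 12, completes at 28
  Job 5: processing = 12, completes at 40
  Job 6: processing = 13, completes at 53
  Job 7: processing = 15, completes at 68
Sum of completion times = 213
Average completion time = 213/7 = 30.4286

30.4286


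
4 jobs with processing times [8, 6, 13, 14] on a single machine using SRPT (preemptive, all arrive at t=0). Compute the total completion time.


Since all jobs arrive at t=0, SRPT equals SPT ordering.
SPT order: [6, 8, 13, 14]
Completion times:
  Job 1: p=6, C=6
  Job 2: p=8, C=14
  Job 3: p=13, C=27
  Job 4: p=14, C=41
Total completion time = 6 + 14 + 27 + 41 = 88

88


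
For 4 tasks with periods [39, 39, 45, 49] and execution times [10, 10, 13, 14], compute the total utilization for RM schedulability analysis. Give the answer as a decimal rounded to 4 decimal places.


Compute individual utilizations (exact fractions):
  Task 1: C/T = 10/39 (approx. 0.2564)
  Task 2: C/T = 10/39 (approx. 0.2564)
  Task 3: C/T = 13/45 (approx. 0.2889)
  Task 4: C/T = 14/49 = 2/7 (approx. 0.2857)
Total utilization U = 10/39 + 10/39 + 13/45 + 2/7 = 4453/4095
Rounded to 4 decimal places: U = 1.0874
RM (Liu & Layland) bound for 4 tasks = 0.756828; compare with U = 4453/4095 (approx. 1.087424)
U > 1, so the task set is not schedulable (processor overloaded).

1.0874


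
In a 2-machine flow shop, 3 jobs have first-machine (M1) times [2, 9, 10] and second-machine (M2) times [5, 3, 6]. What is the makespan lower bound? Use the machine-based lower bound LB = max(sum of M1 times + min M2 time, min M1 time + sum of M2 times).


LB1 = sum(M1 times) + min(M2 times) = 21 + 3 = 24
LB2 = min(M1 times) + sum(M2 times) = 2 + 14 = 16
Lower bound = max(LB1, LB2) = max(24, 16) = 24

24


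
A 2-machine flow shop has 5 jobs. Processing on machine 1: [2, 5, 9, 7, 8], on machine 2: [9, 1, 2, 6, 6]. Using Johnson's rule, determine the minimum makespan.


Apply Johnson's rule:
  Group 1 (a <= b): [(1, 2, 9)]
  Group 2 (a > b): [(4, 7, 6), (5, 8, 6), (3, 9, 2), (2, 5, 1)]
Optimal job order: [1, 4, 5, 3, 2]
Schedule:
  Job 1: M1 done at 2, M2 done at 11
  Job 4: M1 done at 9, M2 done at 17
  Job 5: M1 done at 17, M2 done at 23
  Job 3: M1 done at 26, M2 done at 28
  Job 2: M1 done at 31, M2 done at 32
Makespan = 32

32


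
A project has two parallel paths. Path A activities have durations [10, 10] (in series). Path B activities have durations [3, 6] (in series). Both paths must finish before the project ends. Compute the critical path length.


Path A total = 10 + 10 = 20
Path B total = 3 + 6 = 9
Critical path = longest path = max(20, 9) = 20

20


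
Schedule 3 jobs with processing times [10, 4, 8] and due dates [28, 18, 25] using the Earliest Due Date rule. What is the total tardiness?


Sort by due date (EDD order): [(4, 18), (8, 25), (10, 28)]
Compute completion times and tardiness:
  Job 1: p=4, d=18, C=4, tardiness=max(0,4-18)=0
  Job 2: p=8, d=25, C=12, tardiness=max(0,12-25)=0
  Job 3: p=10, d=28, C=22, tardiness=max(0,22-28)=0
Total tardiness = 0

0


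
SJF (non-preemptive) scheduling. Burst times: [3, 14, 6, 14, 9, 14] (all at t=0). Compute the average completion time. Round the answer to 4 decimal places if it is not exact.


SJF order (ascending): [3, 6, 9, 14, 14, 14]
Completion times:
  Job 1: burst=3, C=3
  Job 2: burst=6, C=9
  Job 3: burst=9, C=18
  Job 4: burst=14, C=32
  Job 5: burst=14, C=46
  Job 6: burst=14, C=60
Average completion = 168/6 = 28.0

28.0


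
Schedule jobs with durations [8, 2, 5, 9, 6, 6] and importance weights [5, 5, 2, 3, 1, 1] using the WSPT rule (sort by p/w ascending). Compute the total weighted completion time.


Compute p/w ratios and sort ascending (WSPT): [(2, 5), (8, 5), (5, 2), (9, 3), (6, 1), (6, 1)]
Compute weighted completion times:
  Job (p=2,w=5): C=2, w*C=5*2=10
  Job (p=8,w=5): C=10, w*C=5*10=50
  Job (p=5,w=2): C=15, w*C=2*15=30
  Job (p=9,w=3): C=24, w*C=3*24=72
  Job (p=6,w=1): C=30, w*C=1*30=30
  Job (p=6,w=1): C=36, w*C=1*36=36
Total weighted completion time = 228

228


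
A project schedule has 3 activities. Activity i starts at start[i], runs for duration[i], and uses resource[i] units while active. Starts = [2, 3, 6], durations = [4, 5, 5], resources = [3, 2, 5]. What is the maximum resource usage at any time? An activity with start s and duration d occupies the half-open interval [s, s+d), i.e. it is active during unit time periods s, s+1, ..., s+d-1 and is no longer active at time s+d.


Each activity i is active on [start_i, start_i + duration_i).
Compute total resource usage per time slot:
  t=0: active resources = [], total = 0
  t=1: active resources = [], total = 0
  t=2: active resources = [3], total = 3
  t=3: active resources = [3, 2], total = 5
  t=4: active resources = [3, 2], total = 5
  t=5: active resources = [3, 2], total = 5
  t=6: active resources = [2, 5], total = 7
  t=7: active resources = [2, 5], total = 7
  t=8: active resources = [5], total = 5
  t=9: active resources = [5], total = 5
  t=10: active resources = [5], total = 5
Peak resource demand = 7

7


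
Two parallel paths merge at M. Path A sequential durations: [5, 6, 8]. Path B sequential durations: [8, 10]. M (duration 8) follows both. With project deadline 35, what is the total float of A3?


Forward pass: ES(A3) = sum of predecessors on chain A = 11
EF = ES + duration = 11 + 8 = 19
Backward pass: LF(M) = deadline = 35; LS(M) = 35 - 8 = 27
LF(A3) = LS(M) - sum(successors on chain A) = 27 - 0 = 27
LS = LF - duration = 27 - 8 = 19
Total float = LS - ES = 19 - 11 = 8

8


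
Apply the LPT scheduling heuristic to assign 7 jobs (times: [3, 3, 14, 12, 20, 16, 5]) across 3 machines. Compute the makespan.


Sort jobs in decreasing order (LPT): [20, 16, 14, 12, 5, 3, 3]
Assign each job to the least loaded machine:
  Machine 1: jobs [20, 3], load = 23
  Machine 2: jobs [16, 5, 3], load = 24
  Machine 3: jobs [14, 12], load = 26
Makespan = max load = 26

26


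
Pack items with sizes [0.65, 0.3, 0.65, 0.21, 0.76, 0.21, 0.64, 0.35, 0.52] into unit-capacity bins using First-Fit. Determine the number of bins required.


Place items sequentially using First-Fit:
  Item 0.65 -> new Bin 1
  Item 0.3 -> Bin 1 (now 0.95)
  Item 0.65 -> new Bin 2
  Item 0.21 -> Bin 2 (now 0.86)
  Item 0.76 -> new Bin 3
  Item 0.21 -> Bin 3 (now 0.97)
  Item 0.64 -> new Bin 4
  Item 0.35 -> Bin 4 (now 0.99)
  Item 0.52 -> new Bin 5
Total bins used = 5

5


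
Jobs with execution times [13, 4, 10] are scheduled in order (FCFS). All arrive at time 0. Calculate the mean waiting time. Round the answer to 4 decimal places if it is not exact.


FCFS order (as given): [13, 4, 10]
Waiting times:
  Job 1: wait = 0
  Job 2: wait = 13
  Job 3: wait = 17
Sum of waiting times = 30
Average waiting time = 30/3 = 10.0

10.0


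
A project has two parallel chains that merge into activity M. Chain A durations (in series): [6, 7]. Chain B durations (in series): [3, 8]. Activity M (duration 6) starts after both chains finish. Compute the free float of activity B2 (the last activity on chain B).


ES(B2) = sum of predecessors on chain B = 3
EF(B2) = ES + duration = 3 + 8 = 11
Successor of B2 is M. ES(M) = max(sum(A), sum(B)) = max(13, 11) = 13
Free float = ES(successor) - EF(current) = 13 - 11 = 2

2


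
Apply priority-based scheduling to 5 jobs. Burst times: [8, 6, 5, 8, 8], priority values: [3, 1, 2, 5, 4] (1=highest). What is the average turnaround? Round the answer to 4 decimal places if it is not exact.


Sort by priority (ascending = highest first):
Order: [(1, 6), (2, 5), (3, 8), (4, 8), (5, 8)]
Completion times:
  Priority 1, burst=6, C=6
  Priority 2, burst=5, C=11
  Priority 3, burst=8, C=19
  Priority 4, burst=8, C=27
  Priority 5, burst=8, C=35
Average turnaround = 98/5 = 19.6

19.6


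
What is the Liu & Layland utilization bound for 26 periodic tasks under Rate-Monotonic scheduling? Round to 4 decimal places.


Compute 2^(1/26) = 1.0270180507
Subtract 1: 1.0270180507 - 1 = 0.0270180507
Multiply by n: 26 * 0.0270180507 = 0.7024693182
Round to 4 dp: 0.7025

0.7025


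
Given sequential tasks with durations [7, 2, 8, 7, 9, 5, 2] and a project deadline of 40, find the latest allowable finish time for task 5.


LF(activity 5) = deadline - sum of successor durations
Successors: activities 6 through 7 with durations [5, 2]
Sum of successor durations = 7
LF = 40 - 7 = 33

33


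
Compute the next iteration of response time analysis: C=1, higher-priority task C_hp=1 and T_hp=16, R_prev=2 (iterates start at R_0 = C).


R_next = C + ceil(R_prev / T_hp) * C_hp
ceil(2 / 16) = ceil(0.125) = 1
Interference = 1 * 1 = 1
R_next = 1 + 1 = 2
R_next = R_prev, so the iteration has converged (response time = 2).

2


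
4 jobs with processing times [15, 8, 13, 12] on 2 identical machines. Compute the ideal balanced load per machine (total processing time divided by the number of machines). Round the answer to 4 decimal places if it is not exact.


Total processing time = 15 + 8 + 13 + 12 = 48
Number of machines = 2
Ideal balanced load = 48 / 2 = 24.0

24.0


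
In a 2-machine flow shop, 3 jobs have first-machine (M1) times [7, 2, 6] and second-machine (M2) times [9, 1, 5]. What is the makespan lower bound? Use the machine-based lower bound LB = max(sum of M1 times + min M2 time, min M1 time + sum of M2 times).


LB1 = sum(M1 times) + min(M2 times) = 15 + 1 = 16
LB2 = min(M1 times) + sum(M2 times) = 2 + 15 = 17
Lower bound = max(LB1, LB2) = max(16, 17) = 17

17


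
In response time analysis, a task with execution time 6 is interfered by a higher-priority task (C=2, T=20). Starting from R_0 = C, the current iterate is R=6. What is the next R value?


R_next = C + ceil(R_prev / T_hp) * C_hp
ceil(6 / 20) = ceil(0.3) = 1
Interference = 1 * 2 = 2
R_next = 6 + 2 = 8

8


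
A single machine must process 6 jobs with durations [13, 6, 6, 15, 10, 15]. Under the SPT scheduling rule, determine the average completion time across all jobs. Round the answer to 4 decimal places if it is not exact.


Sort jobs by processing time (SPT order): [6, 6, 10, 13, 15, 15]
Compute completion times sequentially:
  Job 1: processing = 6, completes at 6
  Job 2: processing = 6, completes at 12
  Job 3: processing = 10, completes at 22
  Job 4: processing = 13, completes at 35
  Job 5: processing = 15, completes at 50
  Job 6: processing = 15, completes at 65
Sum of completion times = 190
Average completion time = 190/6 = 31.6667

31.6667


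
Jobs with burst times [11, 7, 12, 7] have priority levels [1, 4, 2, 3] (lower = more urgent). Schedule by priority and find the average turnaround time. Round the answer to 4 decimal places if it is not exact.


Sort by priority (ascending = highest first):
Order: [(1, 11), (2, 12), (3, 7), (4, 7)]
Completion times:
  Priority 1, burst=11, C=11
  Priority 2, burst=12, C=23
  Priority 3, burst=7, C=30
  Priority 4, burst=7, C=37
Average turnaround = 101/4 = 25.25

25.25


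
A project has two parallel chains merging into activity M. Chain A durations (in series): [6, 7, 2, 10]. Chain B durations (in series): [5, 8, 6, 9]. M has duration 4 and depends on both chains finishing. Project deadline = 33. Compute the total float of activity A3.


Forward pass: ES(A3) = sum of predecessors on chain A = 13
EF = ES + duration = 13 + 2 = 15
Backward pass: LF(M) = deadline = 33; LS(M) = 33 - 4 = 29
LF(A3) = LS(M) - sum(successors on chain A) = 29 - 10 = 19
LS = LF - duration = 19 - 2 = 17
Total float = LS - ES = 17 - 13 = 4

4


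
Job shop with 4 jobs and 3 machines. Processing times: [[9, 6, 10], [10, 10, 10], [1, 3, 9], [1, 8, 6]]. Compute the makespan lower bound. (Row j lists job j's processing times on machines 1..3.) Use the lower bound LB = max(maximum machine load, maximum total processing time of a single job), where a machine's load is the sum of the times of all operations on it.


Machine loads:
  Machine 1: 9 + 10 + 1 + 1 = 21
  Machine 2: 6 + 10 + 3 + 8 = 27
  Machine 3: 10 + 10 + 9 + 6 = 35
Max machine load = 35
Job totals:
  Job 1: 25
  Job 2: 30
  Job 3: 13
  Job 4: 15
Max job total = 30
Lower bound = max(35, 30) = 35

35


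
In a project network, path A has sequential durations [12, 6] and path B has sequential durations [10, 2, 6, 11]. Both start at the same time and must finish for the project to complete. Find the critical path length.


Path A total = 12 + 6 = 18
Path B total = 10 + 2 + 6 + 11 = 29
Critical path = longest path = max(18, 29) = 29

29


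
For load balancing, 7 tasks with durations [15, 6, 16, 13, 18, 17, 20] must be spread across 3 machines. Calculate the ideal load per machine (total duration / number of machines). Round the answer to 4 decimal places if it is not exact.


Total processing time = 15 + 6 + 16 + 13 + 18 + 17 + 20 = 105
Number of machines = 3
Ideal balanced load = 105 / 3 = 35.0

35.0


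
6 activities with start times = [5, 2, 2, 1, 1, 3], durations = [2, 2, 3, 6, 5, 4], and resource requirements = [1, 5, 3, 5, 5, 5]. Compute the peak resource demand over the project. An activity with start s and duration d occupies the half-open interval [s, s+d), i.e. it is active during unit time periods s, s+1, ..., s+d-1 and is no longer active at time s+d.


Each activity i is active on [start_i, start_i + duration_i).
Compute total resource usage per time slot:
  t=0: active resources = [], total = 0
  t=1: active resources = [5, 5], total = 10
  t=2: active resources = [5, 3, 5, 5], total = 18
  t=3: active resources = [5, 3, 5, 5, 5], total = 23
  t=4: active resources = [3, 5, 5, 5], total = 18
  t=5: active resources = [1, 5, 5, 5], total = 16
  t=6: active resources = [1, 5, 5], total = 11
Peak resource demand = 23

23


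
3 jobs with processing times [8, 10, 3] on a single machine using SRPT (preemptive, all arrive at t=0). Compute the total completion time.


Since all jobs arrive at t=0, SRPT equals SPT ordering.
SPT order: [3, 8, 10]
Completion times:
  Job 1: p=3, C=3
  Job 2: p=8, C=11
  Job 3: p=10, C=21
Total completion time = 3 + 11 + 21 = 35

35


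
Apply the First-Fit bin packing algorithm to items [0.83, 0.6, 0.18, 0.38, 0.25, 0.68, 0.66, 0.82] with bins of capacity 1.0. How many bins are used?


Place items sequentially using First-Fit:
  Item 0.83 -> new Bin 1
  Item 0.6 -> new Bin 2
  Item 0.18 -> Bin 2 (now 0.78)
  Item 0.38 -> new Bin 3
  Item 0.25 -> Bin 3 (now 0.63)
  Item 0.68 -> new Bin 4
  Item 0.66 -> new Bin 5
  Item 0.82 -> new Bin 6
Total bins used = 6

6


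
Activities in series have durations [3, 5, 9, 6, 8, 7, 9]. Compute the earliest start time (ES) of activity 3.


Activity 3 starts after activities 1 through 2 complete.
Predecessor durations: [3, 5]
ES = 3 + 5 = 8

8


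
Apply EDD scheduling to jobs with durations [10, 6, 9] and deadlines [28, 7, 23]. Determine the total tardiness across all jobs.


Sort by due date (EDD order): [(6, 7), (9, 23), (10, 28)]
Compute completion times and tardiness:
  Job 1: p=6, d=7, C=6, tardiness=max(0,6-7)=0
  Job 2: p=9, d=23, C=15, tardiness=max(0,15-23)=0
  Job 3: p=10, d=28, C=25, tardiness=max(0,25-28)=0
Total tardiness = 0

0


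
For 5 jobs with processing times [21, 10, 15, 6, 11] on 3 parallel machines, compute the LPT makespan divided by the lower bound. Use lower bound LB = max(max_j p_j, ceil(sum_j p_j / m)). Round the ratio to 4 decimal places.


LPT order: [21, 15, 11, 10, 6]
Machine loads after assignment: [21, 21, 21]
LPT makespan = 21
Lower bound = max(max_job, ceil(total/3)) = max(21, 21) = 21
Ratio = 21 / 21 = 1.0

1.0


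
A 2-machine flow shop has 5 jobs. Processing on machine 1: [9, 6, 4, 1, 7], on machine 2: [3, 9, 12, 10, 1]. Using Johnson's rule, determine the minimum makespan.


Apply Johnson's rule:
  Group 1 (a <= b): [(4, 1, 10), (3, 4, 12), (2, 6, 9)]
  Group 2 (a > b): [(1, 9, 3), (5, 7, 1)]
Optimal job order: [4, 3, 2, 1, 5]
Schedule:
  Job 4: M1 done at 1, M2 done at 11
  Job 3: M1 done at 5, M2 done at 23
  Job 2: M1 done at 11, M2 done at 32
  Job 1: M1 done at 20, M2 done at 35
  Job 5: M1 done at 27, M2 done at 36
Makespan = 36

36


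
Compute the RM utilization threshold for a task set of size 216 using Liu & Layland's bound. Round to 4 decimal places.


Compute 2^(1/216) = 1.0032141691
Subtract 1: 1.0032141691 - 1 = 0.0032141691
Multiply by n: 216 * 0.0032141691 = 0.6942605256
Round to 4 dp: 0.6943

0.6943


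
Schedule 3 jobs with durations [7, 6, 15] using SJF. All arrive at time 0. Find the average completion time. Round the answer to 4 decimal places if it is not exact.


SJF order (ascending): [6, 7, 15]
Completion times:
  Job 1: burst=6, C=6
  Job 2: burst=7, C=13
  Job 3: burst=15, C=28
Average completion = 47/3 = 15.6667

15.6667


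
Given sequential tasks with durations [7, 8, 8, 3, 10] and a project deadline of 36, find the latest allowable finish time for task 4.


LF(activity 4) = deadline - sum of successor durations
Successors: activities 5 through 5 with durations [10]
Sum of successor durations = 10
LF = 36 - 10 = 26

26


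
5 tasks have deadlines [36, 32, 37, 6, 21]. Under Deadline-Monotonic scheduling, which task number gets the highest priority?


Sort tasks by relative deadline (ascending):
  Task 4: deadline = 6
  Task 5: deadline = 21
  Task 2: deadline = 32
  Task 1: deadline = 36
  Task 3: deadline = 37
Priority order (highest first): [4, 5, 2, 1, 3]
Highest priority task = 4

4


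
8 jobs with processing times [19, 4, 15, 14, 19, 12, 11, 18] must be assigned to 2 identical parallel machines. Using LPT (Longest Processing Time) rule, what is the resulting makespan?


Sort jobs in decreasing order (LPT): [19, 19, 18, 15, 14, 12, 11, 4]
Assign each job to the least loaded machine:
  Machine 1: jobs [19, 18, 12, 4], load = 53
  Machine 2: jobs [19, 15, 14, 11], load = 59
Makespan = max load = 59

59


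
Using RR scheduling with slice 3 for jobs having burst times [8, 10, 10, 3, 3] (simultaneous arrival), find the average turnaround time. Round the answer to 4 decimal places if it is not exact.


Time quantum = 3
Execution trace:
  J1 runs 3 units, time = 3
  J2 runs 3 units, time = 6
  J3 runs 3 units, time = 9
  J4 runs 3 units, time = 12
  J5 runs 3 units, time = 15
  J1 runs 3 units, time = 18
  J2 runs 3 units, time = 21
  J3 runs 3 units, time = 24
  J1 runs 2 units, time = 26
  J2 runs 3 units, time = 29
  J3 runs 3 units, time = 32
  J2 runs 1 units, time = 33
  J3 runs 1 units, time = 34
Finish times: [26, 33, 34, 12, 15]
Average turnaround = 120/5 = 24.0

24.0


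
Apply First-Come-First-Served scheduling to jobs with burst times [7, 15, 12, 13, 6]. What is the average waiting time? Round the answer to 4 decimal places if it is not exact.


FCFS order (as given): [7, 15, 12, 13, 6]
Waiting times:
  Job 1: wait = 0
  Job 2: wait = 7
  Job 3: wait = 22
  Job 4: wait = 34
  Job 5: wait = 47
Sum of waiting times = 110
Average waiting time = 110/5 = 22.0

22.0


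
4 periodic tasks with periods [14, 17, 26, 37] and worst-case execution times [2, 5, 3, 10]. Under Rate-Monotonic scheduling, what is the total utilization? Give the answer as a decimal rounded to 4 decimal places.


Compute individual utilizations (exact fractions):
  Task 1: C/T = 2/14 = 1/7 (approx. 0.1429)
  Task 2: C/T = 5/17 (approx. 0.2941)
  Task 3: C/T = 3/26 (approx. 0.1154)
  Task 4: C/T = 10/37 (approx. 0.2703)
Total utilization U = 1/7 + 5/17 + 3/26 + 10/37 = 94173/114478
Rounded to 4 decimal places: U = 0.8226
RM (Liu & Layland) bound for 4 tasks = 0.756828; compare with U = 94173/114478 (approx. 0.822630)
bound < U <= 1, so the RM sufficient condition is not met (inconclusive; an exact test such as response-time analysis is needed).

0.8226


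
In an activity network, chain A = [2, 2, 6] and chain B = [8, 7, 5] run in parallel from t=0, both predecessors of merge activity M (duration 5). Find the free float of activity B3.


ES(B3) = sum of predecessors on chain B = 15
EF(B3) = ES + duration = 15 + 5 = 20
Successor of B3 is M. ES(M) = max(sum(A), sum(B)) = max(10, 20) = 20
Free float = ES(successor) - EF(current) = 20 - 20 = 0

0


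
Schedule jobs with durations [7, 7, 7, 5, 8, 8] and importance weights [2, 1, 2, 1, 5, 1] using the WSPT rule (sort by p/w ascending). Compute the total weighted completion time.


Compute p/w ratios and sort ascending (WSPT): [(8, 5), (7, 2), (7, 2), (5, 1), (7, 1), (8, 1)]
Compute weighted completion times:
  Job (p=8,w=5): C=8, w*C=5*8=40
  Job (p=7,w=2): C=15, w*C=2*15=30
  Job (p=7,w=2): C=22, w*C=2*22=44
  Job (p=5,w=1): C=27, w*C=1*27=27
  Job (p=7,w=1): C=34, w*C=1*34=34
  Job (p=8,w=1): C=42, w*C=1*42=42
Total weighted completion time = 217

217


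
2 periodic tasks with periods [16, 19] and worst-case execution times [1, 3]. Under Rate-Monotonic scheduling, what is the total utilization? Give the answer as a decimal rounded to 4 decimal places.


Compute individual utilizations (exact fractions):
  Task 1: C/T = 1/16 (approx. 0.0625)
  Task 2: C/T = 3/19 (approx. 0.1579)
Total utilization U = 1/16 + 3/19 = 67/304
Rounded to 4 decimal places: U = 0.2204
RM (Liu & Layland) bound for 2 tasks = 0.828427; compare with U = 67/304 (approx. 0.220395)
U <= bound, so schedulable by RM sufficient condition.

0.2204


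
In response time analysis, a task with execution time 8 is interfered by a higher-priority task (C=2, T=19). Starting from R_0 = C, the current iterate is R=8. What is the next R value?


R_next = C + ceil(R_prev / T_hp) * C_hp
ceil(8 / 19) = ceil(0.4211) = 1
Interference = 1 * 2 = 2
R_next = 8 + 2 = 10

10


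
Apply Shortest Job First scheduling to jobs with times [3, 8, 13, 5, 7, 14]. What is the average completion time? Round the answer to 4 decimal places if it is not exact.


SJF order (ascending): [3, 5, 7, 8, 13, 14]
Completion times:
  Job 1: burst=3, C=3
  Job 2: burst=5, C=8
  Job 3: burst=7, C=15
  Job 4: burst=8, C=23
  Job 5: burst=13, C=36
  Job 6: burst=14, C=50
Average completion = 135/6 = 22.5

22.5


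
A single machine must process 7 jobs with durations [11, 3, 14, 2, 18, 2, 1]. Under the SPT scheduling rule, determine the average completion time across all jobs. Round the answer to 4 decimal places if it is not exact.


Sort jobs by processing time (SPT order): [1, 2, 2, 3, 11, 14, 18]
Compute completion times sequentially:
  Job 1: processing = 1, completes at 1
  Job 2: processing = 2, completes at 3
  Job 3: processing = 2, completes at 5
  Job 4: processing = 3, completes at 8
  Job 5: processing = 11, completes at 19
  Job 6: processing = 14, completes at 33
  Job 7: processing = 18, completes at 51
Sum of completion times = 120
Average completion time = 120/7 = 17.1429

17.1429


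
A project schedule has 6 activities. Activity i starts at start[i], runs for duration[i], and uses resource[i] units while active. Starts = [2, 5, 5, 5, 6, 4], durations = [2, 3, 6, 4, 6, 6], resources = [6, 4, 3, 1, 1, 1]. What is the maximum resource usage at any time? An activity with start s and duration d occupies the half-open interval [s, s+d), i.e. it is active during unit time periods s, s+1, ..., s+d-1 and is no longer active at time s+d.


Each activity i is active on [start_i, start_i + duration_i).
Compute total resource usage per time slot:
  t=0: active resources = [], total = 0
  t=1: active resources = [], total = 0
  t=2: active resources = [6], total = 6
  t=3: active resources = [6], total = 6
  t=4: active resources = [1], total = 1
  t=5: active resources = [4, 3, 1, 1], total = 9
  t=6: active resources = [4, 3, 1, 1, 1], total = 10
  t=7: active resources = [4, 3, 1, 1, 1], total = 10
  t=8: active resources = [3, 1, 1, 1], total = 6
  t=9: active resources = [3, 1, 1], total = 5
  t=10: active resources = [3, 1], total = 4
  t=11: active resources = [1], total = 1
Peak resource demand = 10

10


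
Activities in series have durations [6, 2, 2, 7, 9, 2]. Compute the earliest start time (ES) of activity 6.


Activity 6 starts after activities 1 through 5 complete.
Predecessor durations: [6, 2, 2, 7, 9]
ES = 6 + 2 + 2 + 7 + 9 = 26

26


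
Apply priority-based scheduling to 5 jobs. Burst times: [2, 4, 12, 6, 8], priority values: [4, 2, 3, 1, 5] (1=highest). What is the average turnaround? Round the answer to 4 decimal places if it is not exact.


Sort by priority (ascending = highest first):
Order: [(1, 6), (2, 4), (3, 12), (4, 2), (5, 8)]
Completion times:
  Priority 1, burst=6, C=6
  Priority 2, burst=4, C=10
  Priority 3, burst=12, C=22
  Priority 4, burst=2, C=24
  Priority 5, burst=8, C=32
Average turnaround = 94/5 = 18.8

18.8


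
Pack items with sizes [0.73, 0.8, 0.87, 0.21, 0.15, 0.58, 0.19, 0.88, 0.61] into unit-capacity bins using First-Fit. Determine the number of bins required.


Place items sequentially using First-Fit:
  Item 0.73 -> new Bin 1
  Item 0.8 -> new Bin 2
  Item 0.87 -> new Bin 3
  Item 0.21 -> Bin 1 (now 0.94)
  Item 0.15 -> Bin 2 (now 0.95)
  Item 0.58 -> new Bin 4
  Item 0.19 -> Bin 4 (now 0.77)
  Item 0.88 -> new Bin 5
  Item 0.61 -> new Bin 6
Total bins used = 6

6


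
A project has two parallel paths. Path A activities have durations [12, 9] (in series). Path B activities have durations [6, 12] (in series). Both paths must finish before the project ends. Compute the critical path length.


Path A total = 12 + 9 = 21
Path B total = 6 + 12 = 18
Critical path = longest path = max(21, 18) = 21

21


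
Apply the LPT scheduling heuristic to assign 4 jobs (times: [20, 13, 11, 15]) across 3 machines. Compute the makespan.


Sort jobs in decreasing order (LPT): [20, 15, 13, 11]
Assign each job to the least loaded machine:
  Machine 1: jobs [20], load = 20
  Machine 2: jobs [15], load = 15
  Machine 3: jobs [13, 11], load = 24
Makespan = max load = 24

24


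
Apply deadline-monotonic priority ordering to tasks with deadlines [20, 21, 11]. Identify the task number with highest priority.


Sort tasks by relative deadline (ascending):
  Task 3: deadline = 11
  Task 1: deadline = 20
  Task 2: deadline = 21
Priority order (highest first): [3, 1, 2]
Highest priority task = 3

3
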